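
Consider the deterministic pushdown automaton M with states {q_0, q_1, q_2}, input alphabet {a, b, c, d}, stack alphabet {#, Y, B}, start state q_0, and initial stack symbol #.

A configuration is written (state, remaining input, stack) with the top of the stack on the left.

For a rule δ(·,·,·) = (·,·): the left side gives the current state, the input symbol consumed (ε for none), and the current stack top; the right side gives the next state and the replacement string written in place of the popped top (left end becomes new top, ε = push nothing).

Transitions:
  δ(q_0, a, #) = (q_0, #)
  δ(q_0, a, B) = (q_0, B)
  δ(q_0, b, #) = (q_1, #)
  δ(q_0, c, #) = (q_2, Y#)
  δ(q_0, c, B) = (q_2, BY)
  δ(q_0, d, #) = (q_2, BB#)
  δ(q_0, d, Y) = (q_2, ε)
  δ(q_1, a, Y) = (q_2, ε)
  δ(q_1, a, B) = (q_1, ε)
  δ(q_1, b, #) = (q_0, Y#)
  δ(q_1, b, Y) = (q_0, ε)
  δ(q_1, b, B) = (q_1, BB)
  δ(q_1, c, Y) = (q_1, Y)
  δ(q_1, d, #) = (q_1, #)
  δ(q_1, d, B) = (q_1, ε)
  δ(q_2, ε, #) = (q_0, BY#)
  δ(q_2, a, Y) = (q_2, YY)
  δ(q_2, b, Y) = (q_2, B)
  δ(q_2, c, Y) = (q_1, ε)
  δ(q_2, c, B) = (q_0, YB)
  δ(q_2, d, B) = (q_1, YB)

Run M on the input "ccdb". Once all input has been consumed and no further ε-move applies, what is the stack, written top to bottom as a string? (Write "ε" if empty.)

Y#

(q_0, ccdb, #)
  read c, top #: go to q_2, push Y# → (q_2, cdb, Y#)
  read c, top Y: go to q_1, push ε → (q_1, db, #)
  read d, top #: go to q_1, push # → (q_1, b, #)
  read b, top #: go to q_0, push Y# → (q_0, ε, Y#)
All input consumed in state q_0 with stack Y#.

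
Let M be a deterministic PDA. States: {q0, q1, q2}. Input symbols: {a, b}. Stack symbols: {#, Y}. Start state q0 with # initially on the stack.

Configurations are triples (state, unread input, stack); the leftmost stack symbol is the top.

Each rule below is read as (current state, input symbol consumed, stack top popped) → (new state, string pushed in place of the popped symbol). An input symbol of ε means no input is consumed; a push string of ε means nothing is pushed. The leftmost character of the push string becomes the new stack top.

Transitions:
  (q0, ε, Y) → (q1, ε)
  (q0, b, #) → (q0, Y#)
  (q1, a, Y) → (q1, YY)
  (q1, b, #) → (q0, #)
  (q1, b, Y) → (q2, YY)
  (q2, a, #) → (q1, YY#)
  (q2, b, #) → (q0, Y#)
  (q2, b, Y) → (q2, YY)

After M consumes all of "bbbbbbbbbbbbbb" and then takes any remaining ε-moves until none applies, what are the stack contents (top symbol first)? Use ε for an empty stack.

(q0, bbbbbbbbbbbbbb, #)
  read b, top #: go to q0, push Y# → (q0, bbbbbbbbbbbbb, Y#)
  ε-move, top Y: go to q1, push ε → (q1, bbbbbbbbbbbbb, #)
  read b, top #: go to q0, push # → (q0, bbbbbbbbbbbb, #)
  read b, top #: go to q0, push Y# → (q0, bbbbbbbbbbb, Y#)
  ε-move, top Y: go to q1, push ε → (q1, bbbbbbbbbbb, #)
  read b, top #: go to q0, push # → (q0, bbbbbbbbbb, #)
  read b, top #: go to q0, push Y# → (q0, bbbbbbbbb, Y#)
  ε-move, top Y: go to q1, push ε → (q1, bbbbbbbbb, #)
  read b, top #: go to q0, push # → (q0, bbbbbbbb, #)
  read b, top #: go to q0, push Y# → (q0, bbbbbbb, Y#)
  ε-move, top Y: go to q1, push ε → (q1, bbbbbbb, #)
  read b, top #: go to q0, push # → (q0, bbbbbb, #)
  read b, top #: go to q0, push Y# → (q0, bbbbb, Y#)
  ε-move, top Y: go to q1, push ε → (q1, bbbbb, #)
  read b, top #: go to q0, push # → (q0, bbbb, #)
  read b, top #: go to q0, push Y# → (q0, bbb, Y#)
  ε-move, top Y: go to q1, push ε → (q1, bbb, #)
  read b, top #: go to q0, push # → (q0, bb, #)
  read b, top #: go to q0, push Y# → (q0, b, Y#)
  ε-move, top Y: go to q1, push ε → (q1, b, #)
  read b, top #: go to q0, push # → (q0, ε, #)
All input consumed in state q0 with stack #.

#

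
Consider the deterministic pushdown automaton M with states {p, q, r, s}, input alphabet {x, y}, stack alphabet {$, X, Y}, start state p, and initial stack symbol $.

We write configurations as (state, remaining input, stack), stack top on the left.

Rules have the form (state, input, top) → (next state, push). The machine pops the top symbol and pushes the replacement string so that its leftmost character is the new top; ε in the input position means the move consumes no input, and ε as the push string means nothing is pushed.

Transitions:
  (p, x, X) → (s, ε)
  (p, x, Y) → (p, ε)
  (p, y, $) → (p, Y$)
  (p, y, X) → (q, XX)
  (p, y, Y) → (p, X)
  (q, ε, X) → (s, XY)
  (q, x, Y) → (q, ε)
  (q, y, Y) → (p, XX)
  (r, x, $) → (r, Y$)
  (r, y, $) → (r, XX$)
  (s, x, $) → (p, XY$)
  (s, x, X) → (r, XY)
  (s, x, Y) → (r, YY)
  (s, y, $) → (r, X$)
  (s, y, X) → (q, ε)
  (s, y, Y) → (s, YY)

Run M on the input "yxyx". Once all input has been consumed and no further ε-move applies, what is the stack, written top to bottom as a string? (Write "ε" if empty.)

(p, yxyx, $) ⊢ (p, xyx, Y$) ⊢ (p, yx, $) ⊢ (p, x, Y$) ⊢ (p, ε, $)
All input consumed in state p with stack $.

$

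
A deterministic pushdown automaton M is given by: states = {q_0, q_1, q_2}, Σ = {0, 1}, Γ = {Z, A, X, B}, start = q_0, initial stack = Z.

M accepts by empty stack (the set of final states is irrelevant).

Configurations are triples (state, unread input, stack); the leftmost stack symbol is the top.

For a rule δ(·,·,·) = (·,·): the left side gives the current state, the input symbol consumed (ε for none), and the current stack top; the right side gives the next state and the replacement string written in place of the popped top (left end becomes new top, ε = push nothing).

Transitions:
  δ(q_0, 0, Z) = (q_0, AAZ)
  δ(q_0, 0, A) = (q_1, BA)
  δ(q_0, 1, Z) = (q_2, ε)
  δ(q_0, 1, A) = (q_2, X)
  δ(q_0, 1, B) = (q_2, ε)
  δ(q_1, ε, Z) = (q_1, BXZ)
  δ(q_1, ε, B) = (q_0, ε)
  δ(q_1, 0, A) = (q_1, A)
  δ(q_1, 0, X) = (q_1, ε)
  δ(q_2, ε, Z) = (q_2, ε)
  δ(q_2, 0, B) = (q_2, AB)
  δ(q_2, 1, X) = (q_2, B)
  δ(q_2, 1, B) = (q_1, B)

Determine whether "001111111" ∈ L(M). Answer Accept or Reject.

(q_0, 001111111, Z)
  read 0, top Z: go to q_0, push AAZ → (q_0, 01111111, AAZ)
  read 0, top A: go to q_1, push BA → (q_1, 1111111, BAAZ)
  ε-move, top B: go to q_0, push ε → (q_0, 1111111, AAZ)
  read 1, top A: go to q_2, push X → (q_2, 111111, XAZ)
  read 1, top X: go to q_2, push B → (q_2, 11111, BAZ)
  read 1, top B: go to q_1, push B → (q_1, 1111, BAZ)
  ε-move, top B: go to q_0, push ε → (q_0, 1111, AZ)
  read 1, top A: go to q_2, push X → (q_2, 111, XZ)
  read 1, top X: go to q_2, push B → (q_2, 11, BZ)
  read 1, top B: go to q_1, push B → (q_1, 1, BZ)
  ε-move, top B: go to q_0, push ε → (q_0, 1, Z)
  read 1, top Z: go to q_2, push ε → (q_2, ε, ε)
All input consumed and the stack is empty.

Accept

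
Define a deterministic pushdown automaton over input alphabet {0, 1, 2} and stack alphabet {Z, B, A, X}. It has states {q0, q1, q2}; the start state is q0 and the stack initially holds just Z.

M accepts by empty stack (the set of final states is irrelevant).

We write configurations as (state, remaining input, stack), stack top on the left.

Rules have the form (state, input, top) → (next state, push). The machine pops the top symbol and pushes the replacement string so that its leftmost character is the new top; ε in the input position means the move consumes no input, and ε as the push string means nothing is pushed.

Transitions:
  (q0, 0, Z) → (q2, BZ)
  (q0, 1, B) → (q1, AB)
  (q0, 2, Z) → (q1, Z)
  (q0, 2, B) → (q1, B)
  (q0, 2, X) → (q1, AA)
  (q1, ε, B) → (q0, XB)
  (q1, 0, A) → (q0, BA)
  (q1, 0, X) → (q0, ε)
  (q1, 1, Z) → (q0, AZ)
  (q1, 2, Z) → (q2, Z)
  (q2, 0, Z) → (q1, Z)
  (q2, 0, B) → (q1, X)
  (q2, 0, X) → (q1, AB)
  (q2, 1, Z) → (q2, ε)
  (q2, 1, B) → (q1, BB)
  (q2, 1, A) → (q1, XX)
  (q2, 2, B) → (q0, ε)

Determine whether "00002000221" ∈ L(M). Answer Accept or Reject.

Accept

(q0, 00002000221, Z)
  read 0, top Z: go to q2, push BZ → (q2, 0002000221, BZ)
  read 0, top B: go to q1, push X → (q1, 002000221, XZ)
  read 0, top X: go to q0, push ε → (q0, 02000221, Z)
  read 0, top Z: go to q2, push BZ → (q2, 2000221, BZ)
  read 2, top B: go to q0, push ε → (q0, 000221, Z)
  read 0, top Z: go to q2, push BZ → (q2, 00221, BZ)
  read 0, top B: go to q1, push X → (q1, 0221, XZ)
  read 0, top X: go to q0, push ε → (q0, 221, Z)
  read 2, top Z: go to q1, push Z → (q1, 21, Z)
  read 2, top Z: go to q2, push Z → (q2, 1, Z)
  read 1, top Z: go to q2, push ε → (q2, ε, ε)
All input consumed and the stack is empty.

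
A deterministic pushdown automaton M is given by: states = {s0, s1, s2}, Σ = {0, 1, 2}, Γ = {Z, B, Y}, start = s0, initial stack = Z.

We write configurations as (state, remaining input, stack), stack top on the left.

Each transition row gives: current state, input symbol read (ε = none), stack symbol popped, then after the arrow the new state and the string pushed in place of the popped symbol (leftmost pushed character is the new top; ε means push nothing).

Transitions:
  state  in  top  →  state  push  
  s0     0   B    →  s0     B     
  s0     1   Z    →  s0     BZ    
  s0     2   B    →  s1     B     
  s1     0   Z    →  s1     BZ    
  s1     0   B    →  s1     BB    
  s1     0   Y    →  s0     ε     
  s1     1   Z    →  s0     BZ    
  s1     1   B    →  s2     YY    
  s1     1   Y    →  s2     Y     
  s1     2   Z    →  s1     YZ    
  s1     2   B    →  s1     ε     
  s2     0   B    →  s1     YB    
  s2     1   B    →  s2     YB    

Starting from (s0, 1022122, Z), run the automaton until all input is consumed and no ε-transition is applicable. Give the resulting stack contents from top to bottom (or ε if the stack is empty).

Z

(s0, 1022122, Z)
  read 1, top Z: go to s0, push BZ → (s0, 022122, BZ)
  read 0, top B: go to s0, push B → (s0, 22122, BZ)
  read 2, top B: go to s1, push B → (s1, 2122, BZ)
  read 2, top B: go to s1, push ε → (s1, 122, Z)
  read 1, top Z: go to s0, push BZ → (s0, 22, BZ)
  read 2, top B: go to s1, push B → (s1, 2, BZ)
  read 2, top B: go to s1, push ε → (s1, ε, Z)
All input consumed in state s1 with stack Z.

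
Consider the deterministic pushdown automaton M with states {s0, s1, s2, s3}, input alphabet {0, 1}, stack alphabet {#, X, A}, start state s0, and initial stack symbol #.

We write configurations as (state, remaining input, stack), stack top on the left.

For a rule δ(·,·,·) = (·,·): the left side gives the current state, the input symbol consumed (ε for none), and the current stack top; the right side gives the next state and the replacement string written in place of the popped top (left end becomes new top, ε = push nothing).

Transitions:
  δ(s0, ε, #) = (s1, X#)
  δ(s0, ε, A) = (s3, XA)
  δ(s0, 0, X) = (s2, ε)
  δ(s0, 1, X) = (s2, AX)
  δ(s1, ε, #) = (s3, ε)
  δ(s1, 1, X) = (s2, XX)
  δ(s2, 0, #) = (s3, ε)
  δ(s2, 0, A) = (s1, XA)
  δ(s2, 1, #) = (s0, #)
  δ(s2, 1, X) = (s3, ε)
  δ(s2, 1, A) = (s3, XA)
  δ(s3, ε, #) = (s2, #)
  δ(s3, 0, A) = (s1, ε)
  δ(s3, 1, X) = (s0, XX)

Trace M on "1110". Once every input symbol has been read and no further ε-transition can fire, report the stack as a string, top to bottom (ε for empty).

(s0, 1110, #)
  ε-move, top #: go to s1, push X# → (s1, 1110, X#)
  read 1, top X: go to s2, push XX → (s2, 110, XX#)
  read 1, top X: go to s3, push ε → (s3, 10, X#)
  read 1, top X: go to s0, push XX → (s0, 0, XX#)
  read 0, top X: go to s2, push ε → (s2, ε, X#)
All input consumed in state s2 with stack X#.

X#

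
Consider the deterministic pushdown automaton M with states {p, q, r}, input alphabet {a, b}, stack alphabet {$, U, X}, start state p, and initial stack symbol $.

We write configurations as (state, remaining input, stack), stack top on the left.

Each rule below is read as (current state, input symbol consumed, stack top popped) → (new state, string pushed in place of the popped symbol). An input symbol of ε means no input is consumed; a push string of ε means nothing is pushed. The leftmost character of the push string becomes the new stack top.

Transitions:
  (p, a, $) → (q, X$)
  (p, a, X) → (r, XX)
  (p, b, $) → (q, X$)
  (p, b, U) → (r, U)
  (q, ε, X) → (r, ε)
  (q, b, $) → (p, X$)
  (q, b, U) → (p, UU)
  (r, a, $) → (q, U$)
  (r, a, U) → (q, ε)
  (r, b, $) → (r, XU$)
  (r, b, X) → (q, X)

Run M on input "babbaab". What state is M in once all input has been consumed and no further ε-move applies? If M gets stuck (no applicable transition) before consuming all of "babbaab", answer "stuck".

(p, babbaab, $) ⊢ (q, abbaab, X$) ⊢ (r, abbaab, $) ⊢ (q, bbaab, U$) ⊢ (p, baab, UU$) ⊢ (r, aab, UU$) ⊢ (q, ab, U$)
No transition for (q, a, top U); M blocks with input ab remaining.

stuck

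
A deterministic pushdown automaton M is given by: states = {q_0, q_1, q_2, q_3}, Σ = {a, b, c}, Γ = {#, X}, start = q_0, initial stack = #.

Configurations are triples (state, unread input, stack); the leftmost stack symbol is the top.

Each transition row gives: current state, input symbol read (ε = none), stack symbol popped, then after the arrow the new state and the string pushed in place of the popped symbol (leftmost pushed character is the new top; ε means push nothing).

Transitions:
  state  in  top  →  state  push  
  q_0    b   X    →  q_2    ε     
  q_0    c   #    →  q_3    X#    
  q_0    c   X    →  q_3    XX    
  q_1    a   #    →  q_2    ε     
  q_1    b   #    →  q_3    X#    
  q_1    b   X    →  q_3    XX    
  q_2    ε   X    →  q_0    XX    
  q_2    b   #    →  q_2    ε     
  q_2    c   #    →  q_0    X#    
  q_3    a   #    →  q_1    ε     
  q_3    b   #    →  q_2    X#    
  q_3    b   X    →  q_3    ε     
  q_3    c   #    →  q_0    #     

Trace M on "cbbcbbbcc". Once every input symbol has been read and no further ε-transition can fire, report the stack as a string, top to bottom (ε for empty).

X#

(q_0, cbbcbbbcc, #)
  read c, top #: go to q_3, push X# → (q_3, bbcbbbcc, X#)
  read b, top X: go to q_3, push ε → (q_3, bcbbbcc, #)
  read b, top #: go to q_2, push X# → (q_2, cbbbcc, X#)
  ε-move, top X: go to q_0, push XX → (q_0, cbbbcc, XX#)
  read c, top X: go to q_3, push XX → (q_3, bbbcc, XXX#)
  read b, top X: go to q_3, push ε → (q_3, bbcc, XX#)
  read b, top X: go to q_3, push ε → (q_3, bcc, X#)
  read b, top X: go to q_3, push ε → (q_3, cc, #)
  read c, top #: go to q_0, push # → (q_0, c, #)
  read c, top #: go to q_3, push X# → (q_3, ε, X#)
All input consumed in state q_3 with stack X#.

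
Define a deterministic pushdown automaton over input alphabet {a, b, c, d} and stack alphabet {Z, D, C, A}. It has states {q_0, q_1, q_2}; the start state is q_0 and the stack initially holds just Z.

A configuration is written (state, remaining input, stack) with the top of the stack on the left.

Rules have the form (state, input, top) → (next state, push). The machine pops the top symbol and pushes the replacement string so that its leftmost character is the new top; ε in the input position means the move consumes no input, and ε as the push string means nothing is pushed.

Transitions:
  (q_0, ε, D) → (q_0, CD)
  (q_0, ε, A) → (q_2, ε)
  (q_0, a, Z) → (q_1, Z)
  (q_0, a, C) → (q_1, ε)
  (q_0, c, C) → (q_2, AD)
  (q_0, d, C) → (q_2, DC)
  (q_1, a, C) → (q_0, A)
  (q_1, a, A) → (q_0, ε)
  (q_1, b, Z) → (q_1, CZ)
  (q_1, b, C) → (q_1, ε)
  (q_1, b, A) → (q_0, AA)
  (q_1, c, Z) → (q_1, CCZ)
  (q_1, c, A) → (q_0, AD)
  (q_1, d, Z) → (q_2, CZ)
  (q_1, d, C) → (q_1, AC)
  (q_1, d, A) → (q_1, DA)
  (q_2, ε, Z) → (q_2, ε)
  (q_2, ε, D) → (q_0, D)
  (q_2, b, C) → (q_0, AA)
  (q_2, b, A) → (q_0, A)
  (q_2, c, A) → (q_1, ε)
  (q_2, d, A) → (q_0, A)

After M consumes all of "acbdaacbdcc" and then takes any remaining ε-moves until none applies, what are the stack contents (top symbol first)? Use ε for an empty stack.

(q_0, acbdaacbdcc, Z) ⊢ (q_1, cbdaacbdcc, Z) ⊢ (q_1, bdaacbdcc, CCZ) ⊢ (q_1, daacbdcc, CZ) ⊢ (q_1, aacbdcc, ACZ) ⊢ (q_0, acbdcc, CZ) ⊢ (q_1, cbdcc, Z) ⊢ (q_1, bdcc, CCZ) ⊢ (q_1, dcc, CZ) ⊢ (q_1, cc, ACZ) ⊢ (q_0, c, ADCZ) ⊢ (q_2, c, DCZ) ⊢ (q_0, c, DCZ) ⊢ (q_0, c, CDCZ) ⊢ (q_2, ε, ADDCZ)
All input consumed in state q_2 with stack ADDCZ.

ADDCZ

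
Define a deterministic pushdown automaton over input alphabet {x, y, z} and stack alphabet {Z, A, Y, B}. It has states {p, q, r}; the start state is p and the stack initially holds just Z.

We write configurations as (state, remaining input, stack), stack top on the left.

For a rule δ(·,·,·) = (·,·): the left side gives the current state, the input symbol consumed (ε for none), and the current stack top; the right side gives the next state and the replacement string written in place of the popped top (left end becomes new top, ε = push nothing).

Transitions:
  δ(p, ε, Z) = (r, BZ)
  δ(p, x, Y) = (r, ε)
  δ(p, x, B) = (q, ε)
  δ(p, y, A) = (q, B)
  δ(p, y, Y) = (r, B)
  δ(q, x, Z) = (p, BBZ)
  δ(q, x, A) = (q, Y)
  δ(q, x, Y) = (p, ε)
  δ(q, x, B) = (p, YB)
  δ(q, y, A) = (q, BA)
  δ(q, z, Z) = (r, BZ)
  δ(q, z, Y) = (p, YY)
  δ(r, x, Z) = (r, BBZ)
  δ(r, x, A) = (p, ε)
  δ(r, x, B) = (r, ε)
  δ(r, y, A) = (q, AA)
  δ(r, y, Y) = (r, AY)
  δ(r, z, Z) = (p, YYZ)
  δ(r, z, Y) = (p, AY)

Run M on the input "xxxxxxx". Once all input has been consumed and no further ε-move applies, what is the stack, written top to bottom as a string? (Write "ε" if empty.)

Z

(p, xxxxxxx, Z) ⊢ (r, xxxxxxx, BZ) ⊢ (r, xxxxxx, Z) ⊢ (r, xxxxx, BBZ) ⊢ (r, xxxx, BZ) ⊢ (r, xxx, Z) ⊢ (r, xx, BBZ) ⊢ (r, x, BZ) ⊢ (r, ε, Z)
All input consumed in state r with stack Z.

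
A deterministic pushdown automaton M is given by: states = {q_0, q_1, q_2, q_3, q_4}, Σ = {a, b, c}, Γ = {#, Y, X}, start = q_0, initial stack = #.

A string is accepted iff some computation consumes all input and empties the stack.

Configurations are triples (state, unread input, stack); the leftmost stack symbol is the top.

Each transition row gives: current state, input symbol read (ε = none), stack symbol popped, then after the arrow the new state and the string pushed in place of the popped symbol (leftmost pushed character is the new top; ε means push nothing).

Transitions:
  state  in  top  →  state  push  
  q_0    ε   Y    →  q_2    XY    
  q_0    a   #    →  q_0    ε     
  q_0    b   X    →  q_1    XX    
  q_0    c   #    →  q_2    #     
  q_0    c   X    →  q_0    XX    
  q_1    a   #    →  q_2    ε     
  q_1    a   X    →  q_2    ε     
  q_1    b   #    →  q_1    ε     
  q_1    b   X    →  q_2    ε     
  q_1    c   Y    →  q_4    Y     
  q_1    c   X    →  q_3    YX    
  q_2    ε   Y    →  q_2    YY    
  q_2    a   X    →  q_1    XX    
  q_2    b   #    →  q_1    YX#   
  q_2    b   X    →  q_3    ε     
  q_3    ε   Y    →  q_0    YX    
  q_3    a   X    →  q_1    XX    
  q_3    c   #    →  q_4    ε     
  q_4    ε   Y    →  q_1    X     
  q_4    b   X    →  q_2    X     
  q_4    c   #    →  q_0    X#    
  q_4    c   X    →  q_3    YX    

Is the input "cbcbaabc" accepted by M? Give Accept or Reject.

(q_0, cbcbaabc, #) ⊢ (q_2, bcbaabc, #) ⊢ (q_1, cbaabc, YX#) ⊢ (q_4, baabc, YX#) ⊢ (q_1, baabc, XX#) ⊢ (q_2, aabc, X#) ⊢ (q_1, abc, XX#) ⊢ (q_2, bc, X#) ⊢ (q_3, c, #) ⊢ (q_4, ε, ε)
All input consumed and the stack is empty.

Accept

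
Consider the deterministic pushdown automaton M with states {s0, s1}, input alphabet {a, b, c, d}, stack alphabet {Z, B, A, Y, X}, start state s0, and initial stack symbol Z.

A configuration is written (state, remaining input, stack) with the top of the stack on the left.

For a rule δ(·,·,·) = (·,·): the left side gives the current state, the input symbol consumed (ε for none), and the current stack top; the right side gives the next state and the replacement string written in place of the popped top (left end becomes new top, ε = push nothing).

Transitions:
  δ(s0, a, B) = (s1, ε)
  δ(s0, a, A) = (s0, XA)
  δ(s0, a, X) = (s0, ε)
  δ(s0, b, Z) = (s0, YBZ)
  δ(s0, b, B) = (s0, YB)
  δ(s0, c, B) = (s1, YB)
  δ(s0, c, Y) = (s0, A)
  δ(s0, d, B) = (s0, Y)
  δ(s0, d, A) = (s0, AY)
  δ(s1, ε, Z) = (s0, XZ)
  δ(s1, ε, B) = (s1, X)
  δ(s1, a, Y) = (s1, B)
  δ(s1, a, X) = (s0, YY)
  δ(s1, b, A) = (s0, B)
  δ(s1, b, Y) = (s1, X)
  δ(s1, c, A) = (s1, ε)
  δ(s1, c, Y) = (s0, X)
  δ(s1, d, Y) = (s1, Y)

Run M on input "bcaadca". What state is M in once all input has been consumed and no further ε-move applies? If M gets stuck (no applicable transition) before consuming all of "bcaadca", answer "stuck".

(s0, bcaadca, Z)
  read b, top Z: go to s0, push YBZ → (s0, caadca, YBZ)
  read c, top Y: go to s0, push A → (s0, aadca, ABZ)
  read a, top A: go to s0, push XA → (s0, adca, XABZ)
  read a, top X: go to s0, push ε → (s0, dca, ABZ)
  read d, top A: go to s0, push AY → (s0, ca, AYBZ)
No transition for (s0, c, top A); M blocks with input ca remaining.

stuck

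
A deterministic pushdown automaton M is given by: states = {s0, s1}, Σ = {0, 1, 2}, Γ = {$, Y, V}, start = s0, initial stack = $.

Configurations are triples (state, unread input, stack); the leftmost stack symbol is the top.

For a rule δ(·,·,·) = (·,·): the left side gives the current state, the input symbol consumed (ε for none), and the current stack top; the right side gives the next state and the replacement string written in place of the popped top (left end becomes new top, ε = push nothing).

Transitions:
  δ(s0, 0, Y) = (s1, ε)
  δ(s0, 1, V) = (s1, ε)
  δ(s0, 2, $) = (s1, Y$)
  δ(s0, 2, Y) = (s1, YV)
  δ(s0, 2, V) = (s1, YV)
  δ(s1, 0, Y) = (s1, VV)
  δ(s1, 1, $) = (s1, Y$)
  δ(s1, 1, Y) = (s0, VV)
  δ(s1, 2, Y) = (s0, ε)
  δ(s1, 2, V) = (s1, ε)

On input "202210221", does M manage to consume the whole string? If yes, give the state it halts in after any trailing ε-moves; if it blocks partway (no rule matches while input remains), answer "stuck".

s1

(s0, 202210221, $)
  read 2, top $: go to s1, push Y$ → (s1, 02210221, Y$)
  read 0, top Y: go to s1, push VV → (s1, 2210221, VV$)
  read 2, top V: go to s1, push ε → (s1, 210221, V$)
  read 2, top V: go to s1, push ε → (s1, 10221, $)
  read 1, top $: go to s1, push Y$ → (s1, 0221, Y$)
  read 0, top Y: go to s1, push VV → (s1, 221, VV$)
  read 2, top V: go to s1, push ε → (s1, 21, V$)
  read 2, top V: go to s1, push ε → (s1, 1, $)
  read 1, top $: go to s1, push Y$ → (s1, ε, Y$)
All input consumed; M is in state s1.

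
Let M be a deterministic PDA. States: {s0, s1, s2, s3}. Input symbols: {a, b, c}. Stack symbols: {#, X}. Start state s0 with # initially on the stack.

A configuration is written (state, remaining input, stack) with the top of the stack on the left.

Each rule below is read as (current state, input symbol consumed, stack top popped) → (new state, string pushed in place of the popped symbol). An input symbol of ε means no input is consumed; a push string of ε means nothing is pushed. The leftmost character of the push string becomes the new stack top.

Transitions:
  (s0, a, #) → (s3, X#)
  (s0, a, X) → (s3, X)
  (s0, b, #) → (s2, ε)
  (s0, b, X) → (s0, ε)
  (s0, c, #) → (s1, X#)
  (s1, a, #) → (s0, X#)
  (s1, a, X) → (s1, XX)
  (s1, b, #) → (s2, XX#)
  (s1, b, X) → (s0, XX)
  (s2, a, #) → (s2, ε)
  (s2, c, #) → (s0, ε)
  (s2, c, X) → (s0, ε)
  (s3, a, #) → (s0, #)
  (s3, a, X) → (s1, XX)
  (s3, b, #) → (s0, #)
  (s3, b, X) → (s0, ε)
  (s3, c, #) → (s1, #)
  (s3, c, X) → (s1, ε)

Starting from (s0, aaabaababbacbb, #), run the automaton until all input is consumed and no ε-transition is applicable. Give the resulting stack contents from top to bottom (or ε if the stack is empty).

XXX#

(s0, aaabaababbacbb, #) ⊢ (s3, aabaababbacbb, X#) ⊢ (s1, abaababbacbb, XX#) ⊢ (s1, baababbacbb, XXX#) ⊢ (s0, aababbacbb, XXXX#) ⊢ (s3, ababbacbb, XXXX#) ⊢ (s1, babbacbb, XXXXX#) ⊢ (s0, abbacbb, XXXXXX#) ⊢ (s3, bbacbb, XXXXXX#) ⊢ (s0, bacbb, XXXXX#) ⊢ (s0, acbb, XXXX#) ⊢ (s3, cbb, XXXX#) ⊢ (s1, bb, XXX#) ⊢ (s0, b, XXXX#) ⊢ (s0, ε, XXX#)
All input consumed in state s0 with stack XXX#.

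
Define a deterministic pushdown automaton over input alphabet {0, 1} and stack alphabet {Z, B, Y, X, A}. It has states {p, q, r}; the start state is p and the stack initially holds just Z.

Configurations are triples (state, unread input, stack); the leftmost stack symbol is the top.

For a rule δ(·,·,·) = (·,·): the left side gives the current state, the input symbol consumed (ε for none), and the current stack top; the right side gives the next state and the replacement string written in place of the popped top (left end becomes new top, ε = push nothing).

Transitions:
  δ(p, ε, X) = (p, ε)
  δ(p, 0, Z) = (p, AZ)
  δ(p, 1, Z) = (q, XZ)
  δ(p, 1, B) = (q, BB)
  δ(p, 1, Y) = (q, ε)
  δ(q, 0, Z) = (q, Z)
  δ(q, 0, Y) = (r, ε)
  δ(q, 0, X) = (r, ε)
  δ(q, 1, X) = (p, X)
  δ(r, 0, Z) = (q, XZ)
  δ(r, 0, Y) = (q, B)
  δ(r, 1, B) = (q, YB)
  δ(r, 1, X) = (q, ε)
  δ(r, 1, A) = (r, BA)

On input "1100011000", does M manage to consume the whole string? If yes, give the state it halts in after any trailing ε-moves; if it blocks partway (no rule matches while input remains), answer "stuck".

(p, 1100011000, Z)
  read 1, top Z: go to q, push XZ → (q, 100011000, XZ)
  read 1, top X: go to p, push X → (p, 00011000, XZ)
  ε-move, top X: go to p, push ε → (p, 00011000, Z)
  read 0, top Z: go to p, push AZ → (p, 0011000, AZ)
No transition for (p, 0, top A); M blocks with input 0011000 remaining.

stuck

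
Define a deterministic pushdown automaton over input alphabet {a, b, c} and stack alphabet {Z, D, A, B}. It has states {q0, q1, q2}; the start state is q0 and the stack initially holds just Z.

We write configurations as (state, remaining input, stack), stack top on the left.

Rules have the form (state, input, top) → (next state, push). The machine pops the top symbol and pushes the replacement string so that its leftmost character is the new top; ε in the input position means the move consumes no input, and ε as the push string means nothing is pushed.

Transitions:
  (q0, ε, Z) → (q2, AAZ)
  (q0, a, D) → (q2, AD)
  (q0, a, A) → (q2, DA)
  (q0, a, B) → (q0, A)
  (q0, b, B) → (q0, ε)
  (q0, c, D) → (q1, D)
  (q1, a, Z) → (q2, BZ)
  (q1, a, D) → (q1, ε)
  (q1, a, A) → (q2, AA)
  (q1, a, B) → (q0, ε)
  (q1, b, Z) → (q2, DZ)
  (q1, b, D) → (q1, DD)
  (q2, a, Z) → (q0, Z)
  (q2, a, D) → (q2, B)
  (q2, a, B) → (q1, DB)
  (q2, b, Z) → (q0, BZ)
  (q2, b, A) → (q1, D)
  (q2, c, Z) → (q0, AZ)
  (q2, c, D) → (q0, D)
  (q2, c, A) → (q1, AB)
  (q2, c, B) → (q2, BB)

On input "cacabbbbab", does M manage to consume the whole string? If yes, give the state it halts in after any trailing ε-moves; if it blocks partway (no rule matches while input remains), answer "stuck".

q1

(q0, cacabbbbab, Z)
  ε-move, top Z: go to q2, push AAZ → (q2, cacabbbbab, AAZ)
  read c, top A: go to q1, push AB → (q1, acabbbbab, ABAZ)
  read a, top A: go to q2, push AA → (q2, cabbbbab, AABAZ)
  read c, top A: go to q1, push AB → (q1, abbbbab, ABABAZ)
  read a, top A: go to q2, push AA → (q2, bbbbab, AABABAZ)
  read b, top A: go to q1, push D → (q1, bbbab, DABABAZ)
  read b, top D: go to q1, push DD → (q1, bbab, DDABABAZ)
  read b, top D: go to q1, push DD → (q1, bab, DDDABABAZ)
  read b, top D: go to q1, push DD → (q1, ab, DDDDABABAZ)
  read a, top D: go to q1, push ε → (q1, b, DDDABABAZ)
  read b, top D: go to q1, push DD → (q1, ε, DDDDABABAZ)
All input consumed; M is in state q1.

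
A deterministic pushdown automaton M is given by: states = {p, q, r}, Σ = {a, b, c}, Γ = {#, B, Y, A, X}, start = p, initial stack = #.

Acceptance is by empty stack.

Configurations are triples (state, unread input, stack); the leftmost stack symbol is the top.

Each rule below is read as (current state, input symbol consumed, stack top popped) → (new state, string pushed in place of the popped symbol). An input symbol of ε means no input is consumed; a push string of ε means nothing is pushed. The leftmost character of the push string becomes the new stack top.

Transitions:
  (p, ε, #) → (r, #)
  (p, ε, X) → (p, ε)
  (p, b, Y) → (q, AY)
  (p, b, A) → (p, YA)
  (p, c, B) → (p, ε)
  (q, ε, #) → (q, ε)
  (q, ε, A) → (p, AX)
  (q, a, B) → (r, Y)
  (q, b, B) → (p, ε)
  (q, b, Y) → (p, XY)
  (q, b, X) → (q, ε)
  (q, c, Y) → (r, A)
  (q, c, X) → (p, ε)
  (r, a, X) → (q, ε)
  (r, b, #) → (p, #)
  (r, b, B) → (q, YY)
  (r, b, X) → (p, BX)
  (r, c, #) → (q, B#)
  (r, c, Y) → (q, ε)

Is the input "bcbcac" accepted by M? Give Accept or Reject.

Accept

(p, bcbcac, #) ⊢ (r, bcbcac, #) ⊢ (p, cbcac, #) ⊢ (r, cbcac, #) ⊢ (q, bcac, B#) ⊢ (p, cac, #) ⊢ (r, cac, #) ⊢ (q, ac, B#) ⊢ (r, c, Y#) ⊢ (q, ε, #) ⊢ (q, ε, ε)
All input consumed and the stack is empty.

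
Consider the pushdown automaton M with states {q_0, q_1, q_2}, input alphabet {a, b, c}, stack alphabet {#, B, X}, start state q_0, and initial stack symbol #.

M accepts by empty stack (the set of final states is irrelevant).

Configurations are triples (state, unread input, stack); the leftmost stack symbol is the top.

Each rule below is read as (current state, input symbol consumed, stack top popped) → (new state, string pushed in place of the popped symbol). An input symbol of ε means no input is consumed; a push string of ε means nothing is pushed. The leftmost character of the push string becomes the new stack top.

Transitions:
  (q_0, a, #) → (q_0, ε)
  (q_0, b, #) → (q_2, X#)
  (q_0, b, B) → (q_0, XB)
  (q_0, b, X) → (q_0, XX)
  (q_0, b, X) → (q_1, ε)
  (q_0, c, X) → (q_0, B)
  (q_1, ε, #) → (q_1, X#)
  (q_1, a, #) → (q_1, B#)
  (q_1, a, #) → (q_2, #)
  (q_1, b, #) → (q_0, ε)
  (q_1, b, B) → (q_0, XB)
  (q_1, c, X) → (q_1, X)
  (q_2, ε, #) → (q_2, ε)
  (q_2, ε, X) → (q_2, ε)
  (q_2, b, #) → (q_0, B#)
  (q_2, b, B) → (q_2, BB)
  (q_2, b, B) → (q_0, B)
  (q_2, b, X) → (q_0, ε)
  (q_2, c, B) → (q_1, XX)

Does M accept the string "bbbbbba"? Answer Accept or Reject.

One accepting computation: (q_0, bbbbbba, #) ⊢ (q_2, bbbbba, X#) ⊢ (q_0, bbbba, #) ⊢ (q_2, bbba, X#) ⊢ (q_0, bba, #) ⊢ (q_2, ba, X#) ⊢ (q_0, a, #) ⊢ (q_0, ε, ε)
All input consumed and the stack is empty.

Accept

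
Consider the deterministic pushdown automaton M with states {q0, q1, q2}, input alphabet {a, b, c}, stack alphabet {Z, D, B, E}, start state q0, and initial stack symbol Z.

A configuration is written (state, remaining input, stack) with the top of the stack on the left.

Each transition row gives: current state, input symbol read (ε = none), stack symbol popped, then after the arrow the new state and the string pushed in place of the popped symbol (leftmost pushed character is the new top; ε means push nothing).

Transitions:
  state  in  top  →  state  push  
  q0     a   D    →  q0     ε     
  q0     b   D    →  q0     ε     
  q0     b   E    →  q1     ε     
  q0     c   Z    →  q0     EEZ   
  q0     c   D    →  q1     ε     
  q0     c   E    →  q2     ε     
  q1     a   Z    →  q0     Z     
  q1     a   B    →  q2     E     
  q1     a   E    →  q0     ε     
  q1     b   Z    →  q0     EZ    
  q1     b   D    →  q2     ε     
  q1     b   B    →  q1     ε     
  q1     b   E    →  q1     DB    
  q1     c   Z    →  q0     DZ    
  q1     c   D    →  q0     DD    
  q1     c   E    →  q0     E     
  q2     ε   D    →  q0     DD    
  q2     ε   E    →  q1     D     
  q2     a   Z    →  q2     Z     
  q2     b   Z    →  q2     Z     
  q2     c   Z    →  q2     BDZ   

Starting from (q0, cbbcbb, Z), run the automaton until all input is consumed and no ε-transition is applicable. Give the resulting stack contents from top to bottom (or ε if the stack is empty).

BZ

(q0, cbbcbb, Z)
  read c, top Z: go to q0, push EEZ → (q0, bbcbb, EEZ)
  read b, top E: go to q1, push ε → (q1, bcbb, EZ)
  read b, top E: go to q1, push DB → (q1, cbb, DBZ)
  read c, top D: go to q0, push DD → (q0, bb, DDBZ)
  read b, top D: go to q0, push ε → (q0, b, DBZ)
  read b, top D: go to q0, push ε → (q0, ε, BZ)
All input consumed in state q0 with stack BZ.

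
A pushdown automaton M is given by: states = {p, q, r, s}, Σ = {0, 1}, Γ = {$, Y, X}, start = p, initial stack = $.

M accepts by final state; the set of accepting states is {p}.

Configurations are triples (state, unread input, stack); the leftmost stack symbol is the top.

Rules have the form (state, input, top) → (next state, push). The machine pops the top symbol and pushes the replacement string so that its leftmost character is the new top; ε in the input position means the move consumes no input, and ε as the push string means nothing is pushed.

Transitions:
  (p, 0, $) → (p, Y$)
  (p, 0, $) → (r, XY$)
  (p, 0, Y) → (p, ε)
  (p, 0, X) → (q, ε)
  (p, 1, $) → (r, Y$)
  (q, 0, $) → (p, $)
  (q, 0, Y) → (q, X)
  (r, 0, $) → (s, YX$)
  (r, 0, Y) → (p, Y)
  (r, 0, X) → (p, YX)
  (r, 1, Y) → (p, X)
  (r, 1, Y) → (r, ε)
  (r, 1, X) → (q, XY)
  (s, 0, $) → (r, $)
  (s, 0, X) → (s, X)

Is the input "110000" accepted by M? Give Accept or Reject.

Accept

One accepting computation: (p, 110000, $) ⊢ (r, 10000, Y$) ⊢ (p, 0000, X$) ⊢ (q, 000, $) ⊢ (p, 00, $) ⊢ (p, 0, Y$) ⊢ (p, ε, $)
All input consumed and state p ∈ F.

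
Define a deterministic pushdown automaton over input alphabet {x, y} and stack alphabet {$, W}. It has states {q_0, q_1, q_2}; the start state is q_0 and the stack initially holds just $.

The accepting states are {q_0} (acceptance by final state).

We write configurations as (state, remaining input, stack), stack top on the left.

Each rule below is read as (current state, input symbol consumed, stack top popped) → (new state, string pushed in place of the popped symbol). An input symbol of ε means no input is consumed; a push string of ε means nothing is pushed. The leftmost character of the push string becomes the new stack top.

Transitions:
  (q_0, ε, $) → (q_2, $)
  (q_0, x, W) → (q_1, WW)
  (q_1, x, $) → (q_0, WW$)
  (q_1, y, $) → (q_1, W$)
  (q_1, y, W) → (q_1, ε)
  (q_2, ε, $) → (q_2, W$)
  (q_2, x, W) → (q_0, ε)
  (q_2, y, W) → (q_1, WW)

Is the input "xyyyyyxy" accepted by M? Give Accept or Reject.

Reject

(q_0, xyyyyyxy, $)
  ε-move, top $: go to q_2, push $ → (q_2, xyyyyyxy, $)
  ε-move, top $: go to q_2, push W$ → (q_2, xyyyyyxy, W$)
  read x, top W: go to q_0, push ε → (q_0, yyyyyxy, $)
  ε-move, top $: go to q_2, push $ → (q_2, yyyyyxy, $)
  ε-move, top $: go to q_2, push W$ → (q_2, yyyyyxy, W$)
  read y, top W: go to q_1, push WW → (q_1, yyyyxy, WW$)
  read y, top W: go to q_1, push ε → (q_1, yyyxy, W$)
  read y, top W: go to q_1, push ε → (q_1, yyxy, $)
  read y, top $: go to q_1, push W$ → (q_1, yxy, W$)
  read y, top W: go to q_1, push ε → (q_1, xy, $)
  read x, top $: go to q_0, push WW$ → (q_0, y, WW$)
No transition applies at (q_0, y, WW$); input not fully consumed.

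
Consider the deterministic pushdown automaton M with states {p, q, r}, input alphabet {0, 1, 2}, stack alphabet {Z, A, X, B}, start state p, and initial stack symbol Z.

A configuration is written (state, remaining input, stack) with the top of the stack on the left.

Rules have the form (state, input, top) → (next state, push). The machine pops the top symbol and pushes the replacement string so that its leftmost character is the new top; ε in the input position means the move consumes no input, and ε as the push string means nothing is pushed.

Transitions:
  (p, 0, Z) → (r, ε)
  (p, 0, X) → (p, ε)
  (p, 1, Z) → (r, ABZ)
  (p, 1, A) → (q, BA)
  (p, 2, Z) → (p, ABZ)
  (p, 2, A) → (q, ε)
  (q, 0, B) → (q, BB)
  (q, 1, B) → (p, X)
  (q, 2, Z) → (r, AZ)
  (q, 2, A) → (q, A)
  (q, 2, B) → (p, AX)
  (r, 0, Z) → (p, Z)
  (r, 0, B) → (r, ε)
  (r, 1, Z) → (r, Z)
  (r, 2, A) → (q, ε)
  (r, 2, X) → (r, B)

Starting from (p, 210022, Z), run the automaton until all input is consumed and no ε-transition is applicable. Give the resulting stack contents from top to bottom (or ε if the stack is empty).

(p, 210022, Z)
  read 2, top Z: go to p, push ABZ → (p, 10022, ABZ)
  read 1, top A: go to q, push BA → (q, 0022, BABZ)
  read 0, top B: go to q, push BB → (q, 022, BBABZ)
  read 0, top B: go to q, push BB → (q, 22, BBBABZ)
  read 2, top B: go to p, push AX → (p, 2, AXBBABZ)
  read 2, top A: go to q, push ε → (q, ε, XBBABZ)
All input consumed in state q with stack XBBABZ.

XBBABZ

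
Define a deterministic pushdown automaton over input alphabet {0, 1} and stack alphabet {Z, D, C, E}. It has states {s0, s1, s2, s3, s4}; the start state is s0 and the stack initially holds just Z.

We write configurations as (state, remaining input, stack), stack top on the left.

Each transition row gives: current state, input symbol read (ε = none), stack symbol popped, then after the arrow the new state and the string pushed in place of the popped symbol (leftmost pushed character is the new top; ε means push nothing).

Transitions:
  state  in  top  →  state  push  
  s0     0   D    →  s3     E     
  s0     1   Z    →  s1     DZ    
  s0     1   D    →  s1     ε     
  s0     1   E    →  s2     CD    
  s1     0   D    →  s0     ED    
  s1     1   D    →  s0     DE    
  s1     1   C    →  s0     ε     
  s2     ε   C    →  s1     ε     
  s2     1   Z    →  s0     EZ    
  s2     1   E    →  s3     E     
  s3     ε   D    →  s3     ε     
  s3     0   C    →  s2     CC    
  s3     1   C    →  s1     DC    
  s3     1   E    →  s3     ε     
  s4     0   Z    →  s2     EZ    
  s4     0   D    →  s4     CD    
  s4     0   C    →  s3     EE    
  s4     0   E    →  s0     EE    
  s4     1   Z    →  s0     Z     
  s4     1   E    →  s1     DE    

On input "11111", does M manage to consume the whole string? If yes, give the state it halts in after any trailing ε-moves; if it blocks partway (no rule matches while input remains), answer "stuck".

stuck

(s0, 11111, Z) ⊢ (s1, 1111, DZ) ⊢ (s0, 111, DEZ) ⊢ (s1, 11, EZ)
No transition for (s1, 1, top E); M blocks with input 11 remaining.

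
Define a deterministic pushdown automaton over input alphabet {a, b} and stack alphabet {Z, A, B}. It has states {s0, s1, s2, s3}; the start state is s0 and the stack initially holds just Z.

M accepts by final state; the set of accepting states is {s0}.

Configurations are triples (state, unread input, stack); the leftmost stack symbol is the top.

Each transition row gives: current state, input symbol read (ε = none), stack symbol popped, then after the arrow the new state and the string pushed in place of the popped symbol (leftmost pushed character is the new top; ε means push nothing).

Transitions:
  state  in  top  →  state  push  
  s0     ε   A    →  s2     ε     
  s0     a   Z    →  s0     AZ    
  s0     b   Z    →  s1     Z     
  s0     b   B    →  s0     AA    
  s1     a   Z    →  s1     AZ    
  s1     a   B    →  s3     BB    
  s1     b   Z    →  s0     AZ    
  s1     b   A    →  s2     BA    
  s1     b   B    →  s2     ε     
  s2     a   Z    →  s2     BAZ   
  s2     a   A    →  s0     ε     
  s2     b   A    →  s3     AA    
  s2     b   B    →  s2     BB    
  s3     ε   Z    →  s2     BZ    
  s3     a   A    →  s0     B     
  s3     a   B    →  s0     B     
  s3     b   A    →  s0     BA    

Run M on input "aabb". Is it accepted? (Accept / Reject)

(s0, aabb, Z) ⊢ (s0, abb, AZ) ⊢ (s2, abb, Z) ⊢ (s2, bb, BAZ) ⊢ (s2, b, BBAZ) ⊢ (s2, ε, BBBAZ)
All input consumed; state s2 ∉ F and no further ε-move applies.

Reject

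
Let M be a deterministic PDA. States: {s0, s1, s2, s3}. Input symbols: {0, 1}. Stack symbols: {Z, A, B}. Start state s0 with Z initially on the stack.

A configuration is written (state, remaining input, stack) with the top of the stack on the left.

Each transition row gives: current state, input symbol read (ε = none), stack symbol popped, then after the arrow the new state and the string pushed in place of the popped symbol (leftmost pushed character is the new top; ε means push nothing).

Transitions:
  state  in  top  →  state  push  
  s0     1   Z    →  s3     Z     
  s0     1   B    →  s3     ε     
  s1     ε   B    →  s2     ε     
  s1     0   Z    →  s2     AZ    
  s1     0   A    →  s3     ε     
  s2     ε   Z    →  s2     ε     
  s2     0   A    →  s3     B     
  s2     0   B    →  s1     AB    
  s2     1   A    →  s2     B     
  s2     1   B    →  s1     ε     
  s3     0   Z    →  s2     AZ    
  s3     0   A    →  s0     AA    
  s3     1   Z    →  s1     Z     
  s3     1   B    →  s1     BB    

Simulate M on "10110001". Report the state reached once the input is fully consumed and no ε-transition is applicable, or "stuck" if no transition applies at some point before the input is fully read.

(s0, 10110001, Z)
  read 1, top Z: go to s3, push Z → (s3, 0110001, Z)
  read 0, top Z: go to s2, push AZ → (s2, 110001, AZ)
  read 1, top A: go to s2, push B → (s2, 10001, BZ)
  read 1, top B: go to s1, push ε → (s1, 0001, Z)
  read 0, top Z: go to s2, push AZ → (s2, 001, AZ)
  read 0, top A: go to s3, push B → (s3, 01, BZ)
No transition for (s3, 0, top B); M blocks with input 01 remaining.

stuck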